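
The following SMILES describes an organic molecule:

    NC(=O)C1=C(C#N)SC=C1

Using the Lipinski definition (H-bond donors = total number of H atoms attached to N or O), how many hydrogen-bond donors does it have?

Donors: find every N or O and count the H atoms it carries.
  atom 1 (N): bond orders sum to 1 → 2 H
  atom 3 (O): bond orders sum to 2 → 0 H
  atom 7 (N): bond orders sum to 3 → 0 H
Lipinski HBD = 2.

2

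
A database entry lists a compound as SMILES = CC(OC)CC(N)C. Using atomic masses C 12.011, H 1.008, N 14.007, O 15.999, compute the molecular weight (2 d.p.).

First, the molecular formula is C6H15NO (counting implicit H from valence).
  C: 6 × 12.011 = 72.066
  H: 15 × 1.008 = 15.120
  N: 1 × 14.007 = 14.007
  O: 1 × 15.999 = 15.999
Sum: 6×12.011 + 15×1.008 + 1×14.007 + 1×15.999 = 117.192 → 117.19 g/mol.

117.19 g/mol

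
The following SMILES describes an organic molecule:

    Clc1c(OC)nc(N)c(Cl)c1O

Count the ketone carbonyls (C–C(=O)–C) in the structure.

Scan the SMILES for the ketone motif — none present.
Groups that are present: 1 ether, 1 hydroxyl, 1 primary amine.

0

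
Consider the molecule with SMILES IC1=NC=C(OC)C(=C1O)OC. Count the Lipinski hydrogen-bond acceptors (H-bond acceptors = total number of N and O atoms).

4

N atoms: 1; O atoms: 3.
Lipinski HBA = 1 + 3 = 4.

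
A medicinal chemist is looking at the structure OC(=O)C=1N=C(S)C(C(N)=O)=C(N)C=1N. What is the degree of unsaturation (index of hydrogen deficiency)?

Molecular formula: C7H8N4O3S.
DoU = (2C + 2 + N − H − X) / 2, where X is the halogen count and O/S are ignored.
    = (2·7 + 2 + 4 − 8 − 0) / 2 = 12 / 2 = 6.

6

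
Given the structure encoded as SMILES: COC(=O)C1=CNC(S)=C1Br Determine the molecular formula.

C6H6BrNO2S

Walk through each heavy atom and fill implicit hydrogens from standard valence (C 4, N 3, O 2, S 2, halogen 1):
  atom 1: C, bond orders sum to 1 (valence 4) → 3 H
  atom 2: O, bond orders sum to 2 (valence 2) → 0 H
  atom 3: C, bond orders sum to 4 (valence 4) → 0 H
  atom 4: O, bond orders sum to 2 (valence 2) → 0 H
  atom 5: C, bond orders sum to 4 (valence 4) → 0 H
  atom 6: C, bond orders sum to 3 (valence 4) → 1 H
  atom 7: N, bond orders sum to 2 (valence 3) → 1 H
  atom 8: C, bond orders sum to 4 (valence 4) → 0 H
  atom 9: S, bond orders sum to 1 (valence 2) → 1 H
  atom 10: C, bond orders sum to 4 (valence 4) → 0 H
  atom 11: Br (halogen, monovalent) → 0 H
Totals → C:6, H:6, Br:1, N:1, O:2, S:1.
In Hill order: C6H6BrNO2S.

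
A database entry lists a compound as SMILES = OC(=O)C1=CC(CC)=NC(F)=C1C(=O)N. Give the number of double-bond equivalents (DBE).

6

Molecular formula: C9H9FN2O3.
DoU = (2C + 2 + N − H − X) / 2, where X is the halogen count and O/S are ignored.
    = (2·9 + 2 + 2 − 9 − 1) / 2 = 12 / 2 = 6.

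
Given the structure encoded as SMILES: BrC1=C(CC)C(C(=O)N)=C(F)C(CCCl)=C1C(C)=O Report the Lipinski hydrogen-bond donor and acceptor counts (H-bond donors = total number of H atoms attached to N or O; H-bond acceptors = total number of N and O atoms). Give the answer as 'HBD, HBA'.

2, 3

Donors: find every N or O and count the H atoms it carries.
  atom 8 (O): bond orders sum to 2 → 0 H
  atom 9 (N): bond orders sum to 1 → 2 H
  atom 19 (O): bond orders sum to 2 → 0 H
Lipinski HBD = 2.
Acceptors: N atoms = 1, O atoms = 2 → HBA = 3.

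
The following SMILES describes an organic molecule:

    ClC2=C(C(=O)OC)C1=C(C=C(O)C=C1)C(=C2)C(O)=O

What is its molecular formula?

Walk through each heavy atom and fill implicit hydrogens from standard valence (C 4, N 3, O 2, S 2, halogen 1):
  atom 1: Cl (halogen, monovalent) → 0 H
  atom 2: C, bond orders sum to 4 (valence 4) → 0 H
  atom 3: C, bond orders sum to 4 (valence 4) → 0 H
  atom 4: C, bond orders sum to 4 (valence 4) → 0 H
  atom 5: O, bond orders sum to 2 (valence 2) → 0 H
  atom 6: O, bond orders sum to 2 (valence 2) → 0 H
  atom 7: C, bond orders sum to 1 (valence 4) → 3 H
  atom 8: C, bond orders sum to 4 (valence 4) → 0 H
  atom 9: C, bond orders sum to 4 (valence 4) → 0 H
  atom 10: C, bond orders sum to 3 (valence 4) → 1 H
  atom 11: C, bond orders sum to 4 (valence 4) → 0 H
  atom 12: O, bond orders sum to 1 (valence 2) → 1 H
  atom 13: C, bond orders sum to 3 (valence 4) → 1 H
  atom 14: C, bond orders sum to 3 (valence 4) → 1 H
  atom 15: C, bond orders sum to 4 (valence 4) → 0 H
  atom 16: C, bond orders sum to 3 (valence 4) → 1 H
  atom 17: C, bond orders sum to 4 (valence 4) → 0 H
  atom 18: O, bond orders sum to 1 (valence 2) → 1 H
  atom 19: O, bond orders sum to 2 (valence 2) → 0 H
Totals → C:13, H:9, Cl:1, O:5.

C13H9ClO5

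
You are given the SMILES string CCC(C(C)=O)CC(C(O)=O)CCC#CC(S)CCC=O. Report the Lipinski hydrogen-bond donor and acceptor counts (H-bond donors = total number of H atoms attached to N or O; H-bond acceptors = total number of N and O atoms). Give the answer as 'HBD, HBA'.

Donors: find every N or O and count the H atoms it carries.
  atom 6 (O): bond orders sum to 2 → 0 H
  atom 10 (O): bond orders sum to 1 → 1 H
  atom 11 (O): bond orders sum to 2 → 0 H
  atom 21 (O): bond orders sum to 2 → 0 H
Lipinski HBD = 1.
Acceptors: N atoms = 0, O atoms = 4 → HBA = 4.

1, 4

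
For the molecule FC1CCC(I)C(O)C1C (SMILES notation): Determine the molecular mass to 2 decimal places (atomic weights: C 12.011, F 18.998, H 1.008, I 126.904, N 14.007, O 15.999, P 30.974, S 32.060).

First, the molecular formula is C7H12FIO (counting implicit H from valence).
  C: 7 × 12.011 = 84.077
  F: 1 × 18.998 = 18.998
  H: 12 × 1.008 = 12.096
  I: 1 × 126.904 = 126.904
  O: 1 × 15.999 = 15.999
Sum: 7×12.011 + 1×18.998 + 12×1.008 + 1×126.904 + 1×15.999 = 258.074 → 258.07 g/mol.

258.07 g/mol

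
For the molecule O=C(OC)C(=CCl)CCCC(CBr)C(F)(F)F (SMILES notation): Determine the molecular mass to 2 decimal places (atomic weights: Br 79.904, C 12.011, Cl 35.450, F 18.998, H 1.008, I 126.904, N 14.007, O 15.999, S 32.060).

First, the molecular formula is C10H13BrClF3O2 (counting implicit H from valence).
  Br: 1 × 79.904 = 79.904
  C: 10 × 12.011 = 120.110
  Cl: 1 × 35.450 = 35.450
  F: 3 × 18.998 = 56.994
  H: 13 × 1.008 = 13.104
  O: 2 × 15.999 = 31.998
Sum: 1×79.904 + 10×12.011 + 1×35.450 + 3×18.998 + 13×1.008 + 2×15.999 = 337.560 → 337.56 g/mol.

337.56 g/mol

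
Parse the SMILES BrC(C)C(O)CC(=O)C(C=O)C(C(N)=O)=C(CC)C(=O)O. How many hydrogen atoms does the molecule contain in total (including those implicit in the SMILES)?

18

Walk through each heavy atom and fill implicit hydrogens from standard valence (C 4, N 3, O 2, S 2, halogen 1):
  atom 1: Br (halogen, monovalent) → 0 H
  atom 2: C, bond orders sum to 3 (valence 4) → 1 H
  atom 3: C, bond orders sum to 1 (valence 4) → 3 H
  atom 4: C, bond orders sum to 3 (valence 4) → 1 H
  atom 5: O, bond orders sum to 1 (valence 2) → 1 H
  atom 6: C, bond orders sum to 2 (valence 4) → 2 H
  atom 7: C, bond orders sum to 4 (valence 4) → 0 H
  atom 8: O, bond orders sum to 2 (valence 2) → 0 H
  atom 9: C, bond orders sum to 3 (valence 4) → 1 H
  atom 10: C, bond orders sum to 3 (valence 4) → 1 H
  atom 11: O, bond orders sum to 2 (valence 2) → 0 H
  atom 12: C, bond orders sum to 4 (valence 4) → 0 H
  atom 13: C, bond orders sum to 4 (valence 4) → 0 H
  atom 14: N, bond orders sum to 1 (valence 3) → 2 H
  atom 15: O, bond orders sum to 2 (valence 2) → 0 H
  atom 16: C, bond orders sum to 4 (valence 4) → 0 H
  atom 17: C, bond orders sum to 2 (valence 4) → 2 H
  atom 18: C, bond orders sum to 1 (valence 4) → 3 H
  atom 19: C, bond orders sum to 4 (valence 4) → 0 H
  atom 20: O, bond orders sum to 2 (valence 2) → 0 H
  atom 21: O, bond orders sum to 1 (valence 2) → 1 H
Total hydrogens: 18.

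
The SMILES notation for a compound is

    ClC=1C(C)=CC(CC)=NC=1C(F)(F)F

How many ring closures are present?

In SMILES, each pair of matching ring-closure digits denotes one ring-closing bond; the number of such bonds equals the number of independent rings.
Ring-closure bonds here: 1.

1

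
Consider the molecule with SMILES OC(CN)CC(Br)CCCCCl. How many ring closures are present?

In SMILES, each pair of matching ring-closure digits denotes one ring-closing bond; the number of such bonds equals the number of independent rings.
Ring-closure bonds here: 0.

0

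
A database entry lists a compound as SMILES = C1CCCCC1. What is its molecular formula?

C6H12

Walk through each heavy atom and fill implicit hydrogens from standard valence (C 4, N 3, O 2, S 2, halogen 1):
  atom 1: C, bond orders sum to 2 (valence 4) → 2 H
  atom 2: C, bond orders sum to 2 (valence 4) → 2 H
  atom 3: C, bond orders sum to 2 (valence 4) → 2 H
  atom 4: C, bond orders sum to 2 (valence 4) → 2 H
  atom 5: C, bond orders sum to 2 (valence 4) → 2 H
  atom 6: C, bond orders sum to 2 (valence 4) → 2 H
Totals → C:6, H:12.
In Hill order: C6H12.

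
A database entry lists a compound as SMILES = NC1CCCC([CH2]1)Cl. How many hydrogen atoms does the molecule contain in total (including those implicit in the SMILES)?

Walk through each heavy atom and fill implicit hydrogens from standard valence (C 4, N 3, O 2, S 2, halogen 1):
  atom 1: N, bond orders sum to 1 (valence 3) → 2 H
  atom 2: C, bond orders sum to 3 (valence 4) → 1 H
  atom 3: C, bond orders sum to 2 (valence 4) → 2 H
  atom 4: C, bond orders sum to 2 (valence 4) → 2 H
  atom 5: C, bond orders sum to 2 (valence 4) → 2 H
  atom 6: C, bond orders sum to 3 (valence 4) → 1 H
  atom 7: C with explicit H count 2
  atom 8: Cl (halogen, monovalent) → 0 H
Total hydrogens: 12.

12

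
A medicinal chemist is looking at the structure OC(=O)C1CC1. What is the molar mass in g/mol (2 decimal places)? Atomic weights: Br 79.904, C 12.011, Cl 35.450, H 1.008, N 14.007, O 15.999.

First, the molecular formula is C4H6O2 (counting implicit H from valence).
  C: 4 × 12.011 = 48.044
  H: 6 × 1.008 = 6.048
  O: 2 × 15.999 = 31.998
Sum: 4×12.011 + 6×1.008 + 2×15.999 = 86.090 → 86.09 g/mol.

86.09 g/mol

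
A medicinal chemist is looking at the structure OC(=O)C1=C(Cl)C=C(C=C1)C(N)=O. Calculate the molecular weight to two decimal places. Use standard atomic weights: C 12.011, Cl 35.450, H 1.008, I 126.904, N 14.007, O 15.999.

First, the molecular formula is C8H6ClNO3 (counting implicit H from valence).
  C: 8 × 12.011 = 96.088
  Cl: 1 × 35.450 = 35.450
  H: 6 × 1.008 = 6.048
  N: 1 × 14.007 = 14.007
  O: 3 × 15.999 = 47.997
Sum: 8×12.011 + 1×35.450 + 6×1.008 + 1×14.007 + 3×15.999 = 199.590 → 199.59 g/mol.

199.59 g/mol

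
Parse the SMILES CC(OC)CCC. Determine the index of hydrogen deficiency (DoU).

Degree of unsaturation = (number of rings) + (number of π bonds).
Ring closures in the SMILES: 0.
π bonds: none → 0 DoU from unsaturation.
Total DoU = 0 + 0 = 0.

0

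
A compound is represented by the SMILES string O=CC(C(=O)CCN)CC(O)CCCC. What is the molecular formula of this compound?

C11H21NO3

Walk through each heavy atom and fill implicit hydrogens from standard valence (C 4, N 3, O 2, S 2, halogen 1):
  atom 1: O, bond orders sum to 2 (valence 2) → 0 H
  atom 2: C, bond orders sum to 3 (valence 4) → 1 H
  atom 3: C, bond orders sum to 3 (valence 4) → 1 H
  atom 4: C, bond orders sum to 4 (valence 4) → 0 H
  atom 5: O, bond orders sum to 2 (valence 2) → 0 H
  atom 6: C, bond orders sum to 2 (valence 4) → 2 H
  atom 7: C, bond orders sum to 2 (valence 4) → 2 H
  atom 8: N, bond orders sum to 1 (valence 3) → 2 H
  atom 9: C, bond orders sum to 2 (valence 4) → 2 H
  atom 10: C, bond orders sum to 3 (valence 4) → 1 H
  atom 11: O, bond orders sum to 1 (valence 2) → 1 H
  atom 12: C, bond orders sum to 2 (valence 4) → 2 H
  atom 13: C, bond orders sum to 2 (valence 4) → 2 H
  atom 14: C, bond orders sum to 2 (valence 4) → 2 H
  atom 15: C, bond orders sum to 1 (valence 4) → 3 H
Totals → C:11, H:21, N:1, O:3.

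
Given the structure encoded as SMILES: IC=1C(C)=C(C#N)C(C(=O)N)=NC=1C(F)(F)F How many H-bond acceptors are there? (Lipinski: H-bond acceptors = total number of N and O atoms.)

4

N atoms: 3; O atoms: 1.
Lipinski HBA = 3 + 1 = 4.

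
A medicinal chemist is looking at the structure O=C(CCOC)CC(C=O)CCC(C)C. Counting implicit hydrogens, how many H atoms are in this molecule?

22

Walk through each heavy atom and fill implicit hydrogens from standard valence (C 4, N 3, O 2, S 2, halogen 1):
  atom 1: O, bond orders sum to 2 (valence 2) → 0 H
  atom 2: C, bond orders sum to 4 (valence 4) → 0 H
  atom 3: C, bond orders sum to 2 (valence 4) → 2 H
  atom 4: C, bond orders sum to 2 (valence 4) → 2 H
  atom 5: O, bond orders sum to 2 (valence 2) → 0 H
  atom 6: C, bond orders sum to 1 (valence 4) → 3 H
  atom 7: C, bond orders sum to 2 (valence 4) → 2 H
  atom 8: C, bond orders sum to 3 (valence 4) → 1 H
  atom 9: C, bond orders sum to 3 (valence 4) → 1 H
  atom 10: O, bond orders sum to 2 (valence 2) → 0 H
  atom 11: C, bond orders sum to 2 (valence 4) → 2 H
  atom 12: C, bond orders sum to 2 (valence 4) → 2 H
  atom 13: C, bond orders sum to 3 (valence 4) → 1 H
  atom 14: C, bond orders sum to 1 (valence 4) → 3 H
  atom 15: C, bond orders sum to 1 (valence 4) → 3 H
Total hydrogens: 22.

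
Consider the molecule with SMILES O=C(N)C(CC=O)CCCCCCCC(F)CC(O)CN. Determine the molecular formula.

Walk through each heavy atom and fill implicit hydrogens from standard valence (C 4, N 3, O 2, S 2, halogen 1):
  atom 1: O, bond orders sum to 2 (valence 2) → 0 H
  atom 2: C, bond orders sum to 4 (valence 4) → 0 H
  atom 3: N, bond orders sum to 1 (valence 3) → 2 H
  atom 4: C, bond orders sum to 3 (valence 4) → 1 H
  atom 5: C, bond orders sum to 2 (valence 4) → 2 H
  atom 6: C, bond orders sum to 3 (valence 4) → 1 H
  atom 7: O, bond orders sum to 2 (valence 2) → 0 H
  atom 8: C, bond orders sum to 2 (valence 4) → 2 H
  atom 9: C, bond orders sum to 2 (valence 4) → 2 H
  atom 10: C, bond orders sum to 2 (valence 4) → 2 H
  atom 11: C, bond orders sum to 2 (valence 4) → 2 H
  atom 12: C, bond orders sum to 2 (valence 4) → 2 H
  atom 13: C, bond orders sum to 2 (valence 4) → 2 H
  atom 14: C, bond orders sum to 2 (valence 4) → 2 H
  atom 15: C, bond orders sum to 3 (valence 4) → 1 H
  atom 16: F (halogen, monovalent) → 0 H
  atom 17: C, bond orders sum to 2 (valence 4) → 2 H
  atom 18: C, bond orders sum to 3 (valence 4) → 1 H
  atom 19: O, bond orders sum to 1 (valence 2) → 1 H
  atom 20: C, bond orders sum to 2 (valence 4) → 2 H
  atom 21: N, bond orders sum to 1 (valence 3) → 2 H
Totals → C:15, H:29, F:1, N:2, O:3.

C15H29FN2O3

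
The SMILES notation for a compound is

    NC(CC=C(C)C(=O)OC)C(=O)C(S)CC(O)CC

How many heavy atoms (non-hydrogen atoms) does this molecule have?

19

Every atom symbol written in the SMILES (organic subset) is one heavy atom; implicit H are not written.
Heavy atoms by element → C:13, N:1, O:4, S:1.
Total: 19.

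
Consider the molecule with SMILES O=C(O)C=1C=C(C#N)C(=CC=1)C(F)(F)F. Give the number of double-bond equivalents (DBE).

7

Degree of unsaturation = (number of rings) + (number of π bonds).
Ring closures in the SMILES: 1.
π bonds: 4 double bonds (each 1 DoU), 1 triple bond (each 2 DoU) → 6 DoU from unsaturation.
Total DoU = 1 + 6 = 7.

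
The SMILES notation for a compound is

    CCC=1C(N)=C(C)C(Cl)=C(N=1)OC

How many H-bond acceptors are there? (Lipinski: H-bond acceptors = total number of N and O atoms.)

N atoms: 2; O atoms: 1.
Lipinski HBA = 2 + 1 = 3.

3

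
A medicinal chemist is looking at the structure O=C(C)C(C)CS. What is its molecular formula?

C5H10OS

Walk through each heavy atom and fill implicit hydrogens from standard valence (C 4, N 3, O 2, S 2, halogen 1):
  atom 1: O, bond orders sum to 2 (valence 2) → 0 H
  atom 2: C, bond orders sum to 4 (valence 4) → 0 H
  atom 3: C, bond orders sum to 1 (valence 4) → 3 H
  atom 4: C, bond orders sum to 3 (valence 4) → 1 H
  atom 5: C, bond orders sum to 1 (valence 4) → 3 H
  atom 6: C, bond orders sum to 2 (valence 4) → 2 H
  atom 7: S, bond orders sum to 1 (valence 2) → 1 H
Totals → C:5, H:10, O:1, S:1.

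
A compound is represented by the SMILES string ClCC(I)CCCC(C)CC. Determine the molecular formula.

Walk through each heavy atom and fill implicit hydrogens from standard valence (C 4, N 3, O 2, S 2, halogen 1):
  atom 1: Cl (halogen, monovalent) → 0 H
  atom 2: C, bond orders sum to 2 (valence 4) → 2 H
  atom 3: C, bond orders sum to 3 (valence 4) → 1 H
  atom 4: I (halogen, monovalent) → 0 H
  atom 5: C, bond orders sum to 2 (valence 4) → 2 H
  atom 6: C, bond orders sum to 2 (valence 4) → 2 H
  atom 7: C, bond orders sum to 2 (valence 4) → 2 H
  atom 8: C, bond orders sum to 3 (valence 4) → 1 H
  atom 9: C, bond orders sum to 1 (valence 4) → 3 H
  atom 10: C, bond orders sum to 2 (valence 4) → 2 H
  atom 11: C, bond orders sum to 1 (valence 4) → 3 H
Totals → C:9, H:18, Cl:1, I:1.

C9H18ClI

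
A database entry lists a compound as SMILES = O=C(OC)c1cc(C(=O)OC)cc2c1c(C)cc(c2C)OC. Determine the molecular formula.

Walk through each heavy atom and fill implicit hydrogens from standard valence (C 4, N 3, O 2, S 2, halogen 1); for lowercase aromatic atoms, an aromatic c carries 1 H when it has two neighbours and 0 H with three, and aromatic n carries 0 H:
  atom 1: O, bond orders sum to 2 (valence 2) → 0 H
  atom 2: C, bond orders sum to 4 (valence 4) → 0 H
  atom 3: O, bond orders sum to 2 (valence 2) → 0 H
  atom 4: C, bond orders sum to 1 (valence 4) → 3 H
  atom 5: aromatic c, 3 neighbours → 0 H
  atom 6: aromatic c, 2 neighbours → 1 H
  atom 7: aromatic c, 3 neighbours → 0 H
  atom 8: C, bond orders sum to 4 (valence 4) → 0 H
  atom 9: O, bond orders sum to 2 (valence 2) → 0 H
  atom 10: O, bond orders sum to 2 (valence 2) → 0 H
  atom 11: C, bond orders sum to 1 (valence 4) → 3 H
  atom 12: aromatic c, 2 neighbours → 1 H
  atom 13: aromatic c, 3 neighbours → 0 H
  atom 14: aromatic c, 3 neighbours → 0 H
  atom 15: aromatic c, 3 neighbours → 0 H
  atom 16: C, bond orders sum to 1 (valence 4) → 3 H
  atom 17: aromatic c, 2 neighbours → 1 H
  atom 18: aromatic c, 3 neighbours → 0 H
  atom 19: aromatic c, 3 neighbours → 0 H
  atom 20: C, bond orders sum to 1 (valence 4) → 3 H
  atom 21: O, bond orders sum to 2 (valence 2) → 0 H
  atom 22: C, bond orders sum to 1 (valence 4) → 3 H
Totals → C:17, H:18, O:5.
In Hill order: C17H18O5.

C17H18O5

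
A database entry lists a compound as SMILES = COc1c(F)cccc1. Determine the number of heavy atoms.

Every atom symbol written in the SMILES (organic subset) is one heavy atom; implicit H are not written.
Heavy atoms by element → C:7, F:1, O:1.
Total: 9.

9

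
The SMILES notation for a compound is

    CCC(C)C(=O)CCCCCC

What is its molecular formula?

Walk through each heavy atom and fill implicit hydrogens from standard valence (C 4, N 3, O 2, S 2, halogen 1):
  atom 1: C, bond orders sum to 1 (valence 4) → 3 H
  atom 2: C, bond orders sum to 2 (valence 4) → 2 H
  atom 3: C, bond orders sum to 3 (valence 4) → 1 H
  atom 4: C, bond orders sum to 1 (valence 4) → 3 H
  atom 5: C, bond orders sum to 4 (valence 4) → 0 H
  atom 6: O, bond orders sum to 2 (valence 2) → 0 H
  atom 7: C, bond orders sum to 2 (valence 4) → 2 H
  atom 8: C, bond orders sum to 2 (valence 4) → 2 H
  atom 9: C, bond orders sum to 2 (valence 4) → 2 H
  atom 10: C, bond orders sum to 2 (valence 4) → 2 H
  atom 11: C, bond orders sum to 2 (valence 4) → 2 H
  atom 12: C, bond orders sum to 1 (valence 4) → 3 H
Totals → C:11, H:22, O:1.
In Hill order: C11H22O.

C11H22O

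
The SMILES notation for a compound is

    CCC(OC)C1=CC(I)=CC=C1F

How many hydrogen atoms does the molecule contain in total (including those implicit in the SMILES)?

12

Walk through each heavy atom and fill implicit hydrogens from standard valence (C 4, N 3, O 2, S 2, halogen 1):
  atom 1: C, bond orders sum to 1 (valence 4) → 3 H
  atom 2: C, bond orders sum to 2 (valence 4) → 2 H
  atom 3: C, bond orders sum to 3 (valence 4) → 1 H
  atom 4: O, bond orders sum to 2 (valence 2) → 0 H
  atom 5: C, bond orders sum to 1 (valence 4) → 3 H
  atom 6: C, bond orders sum to 4 (valence 4) → 0 H
  atom 7: C, bond orders sum to 3 (valence 4) → 1 H
  atom 8: C, bond orders sum to 4 (valence 4) → 0 H
  atom 9: I (halogen, monovalent) → 0 H
  atom 10: C, bond orders sum to 3 (valence 4) → 1 H
  atom 11: C, bond orders sum to 3 (valence 4) → 1 H
  atom 12: C, bond orders sum to 4 (valence 4) → 0 H
  atom 13: F (halogen, monovalent) → 0 H
Total hydrogens: 12.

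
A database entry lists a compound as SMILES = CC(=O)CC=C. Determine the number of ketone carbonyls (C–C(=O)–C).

1

The ketone motif appears at heavy-atom position 2 in the SMILES.
Other groups present: 1 alkene.
Ketone count: 1.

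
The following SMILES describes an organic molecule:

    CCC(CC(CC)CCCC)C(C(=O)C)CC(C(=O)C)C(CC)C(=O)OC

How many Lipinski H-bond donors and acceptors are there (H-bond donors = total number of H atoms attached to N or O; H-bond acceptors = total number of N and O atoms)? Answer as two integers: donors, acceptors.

Donors: find every N or O and count the H atoms it carries.
  atom 14 (O): bond orders sum to 2 → 0 H
  atom 19 (O): bond orders sum to 2 → 0 H
  atom 25 (O): bond orders sum to 2 → 0 H
  atom 26 (O): bond orders sum to 2 → 0 H
Lipinski HBD = 0.
Acceptors: N atoms = 0, O atoms = 4 → HBA = 4.

0, 4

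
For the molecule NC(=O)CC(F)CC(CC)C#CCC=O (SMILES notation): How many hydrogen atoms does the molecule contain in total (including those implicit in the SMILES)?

Walk through each heavy atom and fill implicit hydrogens from standard valence (C 4, N 3, O 2, S 2, halogen 1):
  atom 1: N, bond orders sum to 1 (valence 3) → 2 H
  atom 2: C, bond orders sum to 4 (valence 4) → 0 H
  atom 3: O, bond orders sum to 2 (valence 2) → 0 H
  atom 4: C, bond orders sum to 2 (valence 4) → 2 H
  atom 5: C, bond orders sum to 3 (valence 4) → 1 H
  atom 6: F (halogen, monovalent) → 0 H
  atom 7: C, bond orders sum to 2 (valence 4) → 2 H
  atom 8: C, bond orders sum to 3 (valence 4) → 1 H
  atom 9: C, bond orders sum to 2 (valence 4) → 2 H
  atom 10: C, bond orders sum to 1 (valence 4) → 3 H
  atom 11: C, bond orders sum to 4 (valence 4) → 0 H
  atom 12: C, bond orders sum to 4 (valence 4) → 0 H
  atom 13: C, bond orders sum to 2 (valence 4) → 2 H
  atom 14: C, bond orders sum to 3 (valence 4) → 1 H
  atom 15: O, bond orders sum to 2 (valence 2) → 0 H
Total hydrogens: 16.

16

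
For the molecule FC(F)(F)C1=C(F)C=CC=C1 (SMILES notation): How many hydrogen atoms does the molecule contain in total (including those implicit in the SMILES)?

Walk through each heavy atom and fill implicit hydrogens from standard valence (C 4, N 3, O 2, S 2, halogen 1):
  atom 1: F (halogen, monovalent) → 0 H
  atom 2: C, bond orders sum to 4 (valence 4) → 0 H
  atom 3: F (halogen, monovalent) → 0 H
  atom 4: F (halogen, monovalent) → 0 H
  atom 5: C, bond orders sum to 4 (valence 4) → 0 H
  atom 6: C, bond orders sum to 4 (valence 4) → 0 H
  atom 7: F (halogen, monovalent) → 0 H
  atom 8: C, bond orders sum to 3 (valence 4) → 1 H
  atom 9: C, bond orders sum to 3 (valence 4) → 1 H
  atom 10: C, bond orders sum to 3 (valence 4) → 1 H
  atom 11: C, bond orders sum to 3 (valence 4) → 1 H
Total hydrogens: 4.

4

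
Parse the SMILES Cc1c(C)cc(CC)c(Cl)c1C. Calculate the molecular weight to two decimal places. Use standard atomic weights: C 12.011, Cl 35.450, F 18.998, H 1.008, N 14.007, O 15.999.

First, the molecular formula is C11H15Cl (counting implicit H from valence).
  C: 11 × 12.011 = 132.121
  Cl: 1 × 35.450 = 35.450
  H: 15 × 1.008 = 15.120
Sum: 11×12.011 + 1×35.450 + 15×1.008 = 182.691 → 182.69 g/mol.

182.69 g/mol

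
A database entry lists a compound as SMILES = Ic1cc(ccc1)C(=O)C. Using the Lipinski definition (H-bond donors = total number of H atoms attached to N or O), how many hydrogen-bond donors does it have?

Donors: find every N or O and count the H atoms it carries.
  atom 9 (O): bond orders sum to 2 → 0 H
Lipinski HBD = 0.

0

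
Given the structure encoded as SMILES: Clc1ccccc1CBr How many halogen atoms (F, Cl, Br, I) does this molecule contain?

2

Halogen atoms appear at heavy-atom positions 1, 9 (1×Br, 1×Cl).
Halogen count: 2.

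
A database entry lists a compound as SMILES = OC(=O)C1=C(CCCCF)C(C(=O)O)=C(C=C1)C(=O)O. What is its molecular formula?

Walk through each heavy atom and fill implicit hydrogens from standard valence (C 4, N 3, O 2, S 2, halogen 1):
  atom 1: O, bond orders sum to 1 (valence 2) → 1 H
  atom 2: C, bond orders sum to 4 (valence 4) → 0 H
  atom 3: O, bond orders sum to 2 (valence 2) → 0 H
  atom 4: C, bond orders sum to 4 (valence 4) → 0 H
  atom 5: C, bond orders sum to 4 (valence 4) → 0 H
  atom 6: C, bond orders sum to 2 (valence 4) → 2 H
  atom 7: C, bond orders sum to 2 (valence 4) → 2 H
  atom 8: C, bond orders sum to 2 (valence 4) → 2 H
  atom 9: C, bond orders sum to 2 (valence 4) → 2 H
  atom 10: F (halogen, monovalent) → 0 H
  atom 11: C, bond orders sum to 4 (valence 4) → 0 H
  atom 12: C, bond orders sum to 4 (valence 4) → 0 H
  atom 13: O, bond orders sum to 2 (valence 2) → 0 H
  atom 14: O, bond orders sum to 1 (valence 2) → 1 H
  atom 15: C, bond orders sum to 4 (valence 4) → 0 H
  atom 16: C, bond orders sum to 3 (valence 4) → 1 H
  atom 17: C, bond orders sum to 3 (valence 4) → 1 H
  atom 18: C, bond orders sum to 4 (valence 4) → 0 H
  atom 19: O, bond orders sum to 2 (valence 2) → 0 H
  atom 20: O, bond orders sum to 1 (valence 2) → 1 H
Totals → C:13, H:13, F:1, O:6.
In Hill order: C13H13FO6.

C13H13FO6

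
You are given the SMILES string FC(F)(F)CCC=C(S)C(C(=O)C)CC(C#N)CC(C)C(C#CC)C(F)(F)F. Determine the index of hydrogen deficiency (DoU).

Molecular formula: C19H23F6NOS.
DoU = (2C + 2 + N − H − X) / 2, where X is the halogen count and O/S are ignored.
    = (2·19 + 2 + 1 − 23 − 6) / 2 = 12 / 2 = 6.

6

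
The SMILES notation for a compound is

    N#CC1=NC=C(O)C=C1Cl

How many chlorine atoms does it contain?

Scan the SMILES for Cl atoms (remember two-letter symbols like Cl and Br are single atoms).
Chlorine count: 1.

1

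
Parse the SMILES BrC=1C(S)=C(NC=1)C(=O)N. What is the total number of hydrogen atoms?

Walk through each heavy atom and fill implicit hydrogens from standard valence (C 4, N 3, O 2, S 2, halogen 1):
  atom 1: Br (halogen, monovalent) → 0 H
  atom 2: C, bond orders sum to 4 (valence 4) → 0 H
  atom 3: C, bond orders sum to 4 (valence 4) → 0 H
  atom 4: S, bond orders sum to 1 (valence 2) → 1 H
  atom 5: C, bond orders sum to 4 (valence 4) → 0 H
  atom 6: N, bond orders sum to 2 (valence 3) → 1 H
  atom 7: C, bond orders sum to 3 (valence 4) → 1 H
  atom 8: C, bond orders sum to 4 (valence 4) → 0 H
  atom 9: O, bond orders sum to 2 (valence 2) → 0 H
  atom 10: N, bond orders sum to 1 (valence 3) → 2 H
Total hydrogens: 5.

5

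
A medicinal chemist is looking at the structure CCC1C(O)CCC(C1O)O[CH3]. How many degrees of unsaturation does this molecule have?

1

Molecular formula: C9H18O3.
DoU = (2C + 2 + N − H − X) / 2, where X is the halogen count and O/S are ignored.
    = (2·9 + 2 + 0 − 18 − 0) / 2 = 2 / 2 = 1.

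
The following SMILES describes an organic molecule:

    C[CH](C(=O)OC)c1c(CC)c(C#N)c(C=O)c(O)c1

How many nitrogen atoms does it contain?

Scan the SMILES for N atoms (remember two-letter symbols like Cl and Br are single atoms).
Nitrogen count: 1.

1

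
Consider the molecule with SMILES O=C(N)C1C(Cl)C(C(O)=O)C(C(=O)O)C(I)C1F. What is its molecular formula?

C9H10ClFINO5

Walk through each heavy atom and fill implicit hydrogens from standard valence (C 4, N 3, O 2, S 2, halogen 1):
  atom 1: O, bond orders sum to 2 (valence 2) → 0 H
  atom 2: C, bond orders sum to 4 (valence 4) → 0 H
  atom 3: N, bond orders sum to 1 (valence 3) → 2 H
  atom 4: C, bond orders sum to 3 (valence 4) → 1 H
  atom 5: C, bond orders sum to 3 (valence 4) → 1 H
  atom 6: Cl (halogen, monovalent) → 0 H
  atom 7: C, bond orders sum to 3 (valence 4) → 1 H
  atom 8: C, bond orders sum to 4 (valence 4) → 0 H
  atom 9: O, bond orders sum to 1 (valence 2) → 1 H
  atom 10: O, bond orders sum to 2 (valence 2) → 0 H
  atom 11: C, bond orders sum to 3 (valence 4) → 1 H
  atom 12: C, bond orders sum to 4 (valence 4) → 0 H
  atom 13: O, bond orders sum to 2 (valence 2) → 0 H
  atom 14: O, bond orders sum to 1 (valence 2) → 1 H
  atom 15: C, bond orders sum to 3 (valence 4) → 1 H
  atom 16: I (halogen, monovalent) → 0 H
  atom 17: C, bond orders sum to 3 (valence 4) → 1 H
  atom 18: F (halogen, monovalent) → 0 H
Totals → C:9, H:10, Cl:1, F:1, I:1, N:1, O:5.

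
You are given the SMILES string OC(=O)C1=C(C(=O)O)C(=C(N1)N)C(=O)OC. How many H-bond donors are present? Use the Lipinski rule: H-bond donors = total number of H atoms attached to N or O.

5

Donors: find every N or O and count the H atoms it carries.
  atom 1 (O): bond orders sum to 1 → 1 H
  atom 3 (O): bond orders sum to 2 → 0 H
  atom 7 (O): bond orders sum to 2 → 0 H
  atom 8 (O): bond orders sum to 1 → 1 H
  atom 11 (N): bond orders sum to 2 → 1 H
  atom 12 (N): bond orders sum to 1 → 2 H
  atom 14 (O): bond orders sum to 2 → 0 H
  atom 15 (O): bond orders sum to 2 → 0 H
Lipinski HBD = 5.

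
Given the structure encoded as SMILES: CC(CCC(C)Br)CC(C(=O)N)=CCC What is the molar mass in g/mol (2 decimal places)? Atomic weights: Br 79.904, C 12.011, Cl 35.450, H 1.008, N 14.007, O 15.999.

First, the molecular formula is C12H22BrNO (counting implicit H from valence).
  Br: 1 × 79.904 = 79.904
  C: 12 × 12.011 = 144.132
  H: 22 × 1.008 = 22.176
  N: 1 × 14.007 = 14.007
  O: 1 × 15.999 = 15.999
Sum: 1×79.904 + 12×12.011 + 22×1.008 + 1×14.007 + 1×15.999 = 276.218 → 276.22 g/mol.

276.22 g/mol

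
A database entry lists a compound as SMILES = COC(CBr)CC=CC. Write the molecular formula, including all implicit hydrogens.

C7H13BrO

Walk through each heavy atom and fill implicit hydrogens from standard valence (C 4, N 3, O 2, S 2, halogen 1):
  atom 1: C, bond orders sum to 1 (valence 4) → 3 H
  atom 2: O, bond orders sum to 2 (valence 2) → 0 H
  atom 3: C, bond orders sum to 3 (valence 4) → 1 H
  atom 4: C, bond orders sum to 2 (valence 4) → 2 H
  atom 5: Br (halogen, monovalent) → 0 H
  atom 6: C, bond orders sum to 2 (valence 4) → 2 H
  atom 7: C, bond orders sum to 3 (valence 4) → 1 H
  atom 8: C, bond orders sum to 3 (valence 4) → 1 H
  atom 9: C, bond orders sum to 1 (valence 4) → 3 H
Totals → C:7, H:13, Br:1, O:1.
In Hill order: C7H13BrO.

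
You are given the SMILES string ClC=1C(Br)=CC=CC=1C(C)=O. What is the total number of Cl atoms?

Scan the SMILES for Cl atoms (remember two-letter symbols like Cl and Br are single atoms).
Chlorine count: 1.

1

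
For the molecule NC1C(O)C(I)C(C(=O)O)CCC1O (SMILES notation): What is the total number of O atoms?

4

Scan the SMILES for O atoms (remember two-letter symbols like Cl and Br are single atoms).
Oxygen count: 4.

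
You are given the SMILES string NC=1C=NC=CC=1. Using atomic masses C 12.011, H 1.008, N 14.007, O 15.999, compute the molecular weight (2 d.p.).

94.12 g/mol

First, the molecular formula is C5H6N2 (counting implicit H from valence).
  C: 5 × 12.011 = 60.055
  H: 6 × 1.008 = 6.048
  N: 2 × 14.007 = 28.014
Sum: 5×12.011 + 6×1.008 + 2×14.007 = 94.117 → 94.12 g/mol.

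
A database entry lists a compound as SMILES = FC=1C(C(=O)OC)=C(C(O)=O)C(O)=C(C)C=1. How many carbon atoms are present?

Count every carbon token in the SMILES (each C, including those in ring-closure positions and inside branches).
Carbon count: 10.

10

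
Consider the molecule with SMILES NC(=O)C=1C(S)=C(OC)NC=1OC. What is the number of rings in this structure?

1

In SMILES, each pair of matching ring-closure digits denotes one ring-closing bond; the number of such bonds equals the number of independent rings.
Ring-closure bonds here: 1.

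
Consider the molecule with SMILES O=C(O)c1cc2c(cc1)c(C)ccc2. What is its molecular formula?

Walk through each heavy atom and fill implicit hydrogens from standard valence (C 4, N 3, O 2, S 2, halogen 1); for lowercase aromatic atoms, an aromatic c carries 1 H when it has two neighbours and 0 H with three, and aromatic n carries 0 H:
  atom 1: O, bond orders sum to 2 (valence 2) → 0 H
  atom 2: C, bond orders sum to 4 (valence 4) → 0 H
  atom 3: O, bond orders sum to 1 (valence 2) → 1 H
  atom 4: aromatic c, 3 neighbours → 0 H
  atom 5: aromatic c, 2 neighbours → 1 H
  atom 6: aromatic c, 3 neighbours → 0 H
  atom 7: aromatic c, 3 neighbours → 0 H
  atom 8: aromatic c, 2 neighbours → 1 H
  atom 9: aromatic c, 2 neighbours → 1 H
  atom 10: aromatic c, 3 neighbours → 0 H
  atom 11: C, bond orders sum to 1 (valence 4) → 3 H
  atom 12: aromatic c, 2 neighbours → 1 H
  atom 13: aromatic c, 2 neighbours → 1 H
  atom 14: aromatic c, 2 neighbours → 1 H
Totals → C:12, H:10, O:2.

C12H10O2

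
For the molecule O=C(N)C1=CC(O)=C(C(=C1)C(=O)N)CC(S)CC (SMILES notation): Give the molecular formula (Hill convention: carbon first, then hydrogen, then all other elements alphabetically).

Walk through each heavy atom and fill implicit hydrogens from standard valence (C 4, N 3, O 2, S 2, halogen 1):
  atom 1: O, bond orders sum to 2 (valence 2) → 0 H
  atom 2: C, bond orders sum to 4 (valence 4) → 0 H
  atom 3: N, bond orders sum to 1 (valence 3) → 2 H
  atom 4: C, bond orders sum to 4 (valence 4) → 0 H
  atom 5: C, bond orders sum to 3 (valence 4) → 1 H
  atom 6: C, bond orders sum to 4 (valence 4) → 0 H
  atom 7: O, bond orders sum to 1 (valence 2) → 1 H
  atom 8: C, bond orders sum to 4 (valence 4) → 0 H
  atom 9: C, bond orders sum to 4 (valence 4) → 0 H
  atom 10: C, bond orders sum to 3 (valence 4) → 1 H
  atom 11: C, bond orders sum to 4 (valence 4) → 0 H
  atom 12: O, bond orders sum to 2 (valence 2) → 0 H
  atom 13: N, bond orders sum to 1 (valence 3) → 2 H
  atom 14: C, bond orders sum to 2 (valence 4) → 2 H
  atom 15: C, bond orders sum to 3 (valence 4) → 1 H
  atom 16: S, bond orders sum to 1 (valence 2) → 1 H
  atom 17: C, bond orders sum to 2 (valence 4) → 2 H
  atom 18: C, bond orders sum to 1 (valence 4) → 3 H
Totals → C:12, H:16, N:2, O:3, S:1.
In Hill order: C12H16N2O3S.

C12H16N2O3S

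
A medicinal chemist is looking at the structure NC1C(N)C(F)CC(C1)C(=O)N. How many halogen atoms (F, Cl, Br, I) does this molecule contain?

1

Halogen atoms appear at heavy-atom position 6 (1×F).
Other groups present: 1 amide, 2 primary amine.
Halogen count: 1.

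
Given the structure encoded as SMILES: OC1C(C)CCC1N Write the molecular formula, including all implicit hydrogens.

C6H13NO

Walk through each heavy atom and fill implicit hydrogens from standard valence (C 4, N 3, O 2, S 2, halogen 1):
  atom 1: O, bond orders sum to 1 (valence 2) → 1 H
  atom 2: C, bond orders sum to 3 (valence 4) → 1 H
  atom 3: C, bond orders sum to 3 (valence 4) → 1 H
  atom 4: C, bond orders sum to 1 (valence 4) → 3 H
  atom 5: C, bond orders sum to 2 (valence 4) → 2 H
  atom 6: C, bond orders sum to 2 (valence 4) → 2 H
  atom 7: C, bond orders sum to 3 (valence 4) → 1 H
  atom 8: N, bond orders sum to 1 (valence 3) → 2 H
Totals → C:6, H:13, N:1, O:1.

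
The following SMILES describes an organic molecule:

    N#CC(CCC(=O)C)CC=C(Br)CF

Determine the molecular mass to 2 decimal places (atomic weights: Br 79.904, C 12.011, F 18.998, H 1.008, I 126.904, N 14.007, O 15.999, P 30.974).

First, the molecular formula is C10H13BrFNO (counting implicit H from valence).
  Br: 1 × 79.904 = 79.904
  C: 10 × 12.011 = 120.110
  F: 1 × 18.998 = 18.998
  H: 13 × 1.008 = 13.104
  N: 1 × 14.007 = 14.007
  O: 1 × 15.999 = 15.999
Sum: 1×79.904 + 10×12.011 + 1×18.998 + 13×1.008 + 1×14.007 + 1×15.999 = 262.122 → 262.12 g/mol.

262.12 g/mol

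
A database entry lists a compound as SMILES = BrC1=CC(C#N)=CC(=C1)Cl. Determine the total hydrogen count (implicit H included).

Walk through each heavy atom and fill implicit hydrogens from standard valence (C 4, N 3, O 2, S 2, halogen 1):
  atom 1: Br (halogen, monovalent) → 0 H
  atom 2: C, bond orders sum to 4 (valence 4) → 0 H
  atom 3: C, bond orders sum to 3 (valence 4) → 1 H
  atom 4: C, bond orders sum to 4 (valence 4) → 0 H
  atom 5: C, bond orders sum to 4 (valence 4) → 0 H
  atom 6: N, bond orders sum to 3 (valence 3) → 0 H
  atom 7: C, bond orders sum to 3 (valence 4) → 1 H
  atom 8: C, bond orders sum to 4 (valence 4) → 0 H
  atom 9: C, bond orders sum to 3 (valence 4) → 1 H
  atom 10: Cl (halogen, monovalent) → 0 H
Total hydrogens: 3.

3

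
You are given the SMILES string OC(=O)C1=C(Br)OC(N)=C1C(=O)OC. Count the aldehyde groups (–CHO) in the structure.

Scan the SMILES for the aldehyde motif — none present.
Groups that are present: 1 carboxylic acid, 1 ester, 1 primary amine.

0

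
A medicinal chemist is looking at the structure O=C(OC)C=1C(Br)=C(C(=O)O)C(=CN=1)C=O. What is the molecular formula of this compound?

Walk through each heavy atom and fill implicit hydrogens from standard valence (C 4, N 3, O 2, S 2, halogen 1):
  atom 1: O, bond orders sum to 2 (valence 2) → 0 H
  atom 2: C, bond orders sum to 4 (valence 4) → 0 H
  atom 3: O, bond orders sum to 2 (valence 2) → 0 H
  atom 4: C, bond orders sum to 1 (valence 4) → 3 H
  atom 5: C, bond orders sum to 4 (valence 4) → 0 H
  atom 6: C, bond orders sum to 4 (valence 4) → 0 H
  atom 7: Br (halogen, monovalent) → 0 H
  atom 8: C, bond orders sum to 4 (valence 4) → 0 H
  atom 9: C, bond orders sum to 4 (valence 4) → 0 H
  atom 10: O, bond orders sum to 2 (valence 2) → 0 H
  atom 11: O, bond orders sum to 1 (valence 2) → 1 H
  atom 12: C, bond orders sum to 4 (valence 4) → 0 H
  atom 13: C, bond orders sum to 3 (valence 4) → 1 H
  atom 14: N, bond orders sum to 3 (valence 3) → 0 H
  atom 15: C, bond orders sum to 3 (valence 4) → 1 H
  atom 16: O, bond orders sum to 2 (valence 2) → 0 H
Totals → C:9, H:6, Br:1, N:1, O:5.

C9H6BrNO5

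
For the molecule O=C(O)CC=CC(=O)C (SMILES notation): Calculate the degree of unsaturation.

3

Degree of unsaturation = (number of rings) + (number of π bonds).
Ring closures in the SMILES: 0.
π bonds: 3 double bonds (each 1 DoU) → 3 DoU from unsaturation.
Total DoU = 0 + 3 = 3.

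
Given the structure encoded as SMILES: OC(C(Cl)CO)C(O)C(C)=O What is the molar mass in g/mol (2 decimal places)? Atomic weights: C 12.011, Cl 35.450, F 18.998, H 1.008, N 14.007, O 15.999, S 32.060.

First, the molecular formula is C6H11ClO4 (counting implicit H from valence).
  C: 6 × 12.011 = 72.066
  Cl: 1 × 35.450 = 35.450
  H: 11 × 1.008 = 11.088
  O: 4 × 15.999 = 63.996
Sum: 6×12.011 + 1×35.450 + 11×1.008 + 4×15.999 = 182.600 → 182.60 g/mol.

182.60 g/mol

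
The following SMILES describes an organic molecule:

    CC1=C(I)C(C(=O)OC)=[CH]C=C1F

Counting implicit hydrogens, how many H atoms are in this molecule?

8

Walk through each heavy atom and fill implicit hydrogens from standard valence (C 4, N 3, O 2, S 2, halogen 1):
  atom 1: C, bond orders sum to 1 (valence 4) → 3 H
  atom 2: C, bond orders sum to 4 (valence 4) → 0 H
  atom 3: C, bond orders sum to 4 (valence 4) → 0 H
  atom 4: I (halogen, monovalent) → 0 H
  atom 5: C, bond orders sum to 4 (valence 4) → 0 H
  atom 6: C, bond orders sum to 4 (valence 4) → 0 H
  atom 7: O, bond orders sum to 2 (valence 2) → 0 H
  atom 8: O, bond orders sum to 2 (valence 2) → 0 H
  atom 9: C, bond orders sum to 1 (valence 4) → 3 H
  atom 10: C with explicit H count 1
  atom 11: C, bond orders sum to 3 (valence 4) → 1 H
  atom 12: C, bond orders sum to 4 (valence 4) → 0 H
  atom 13: F (halogen, monovalent) → 0 H
Total hydrogens: 8.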